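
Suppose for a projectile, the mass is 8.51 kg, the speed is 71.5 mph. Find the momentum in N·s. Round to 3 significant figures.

272 N·s

p is given directly by: p = mv.
m = 8.51 kg; v = 71.5 mph = 31.96 m/s.
p = 272.0 kg·m/s
Since 1 N·s = 1 kg·m/s, 272.0 N·s.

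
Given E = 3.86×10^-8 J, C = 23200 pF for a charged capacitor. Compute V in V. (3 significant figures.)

Solving E = ½C·V² for V: V = √(2E/C).
E = 3.86×10^-8 J; C = 23200 pF = 2.320×10^-8 F.
V = 1.824 V

1.82 V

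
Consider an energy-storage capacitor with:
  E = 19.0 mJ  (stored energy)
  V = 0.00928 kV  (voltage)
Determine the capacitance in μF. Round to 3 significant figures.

441 μF

Rearranging E = ½C·V² for C: C = 2E/V².
E = 19.0 mJ = 0.01900 J; V = 0.00928 kV = 9.280 V.
C = 4.413×10^-4 F
4.413×10^-4 F × (1 μF / 1.000×10^-6 F) = 441.3 μF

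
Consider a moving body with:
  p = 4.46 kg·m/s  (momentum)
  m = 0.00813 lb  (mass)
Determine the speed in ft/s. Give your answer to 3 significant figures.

Solving p = m·v for v: v = p/m.
p = 4.46 kg·m/s; m = 0.00813 lb = 0.003688 kg.
v = 1209 m/s
1209 m/s × (1 ft/s / 0.3048 m/s) = 3968 ft/s

3970 ft/s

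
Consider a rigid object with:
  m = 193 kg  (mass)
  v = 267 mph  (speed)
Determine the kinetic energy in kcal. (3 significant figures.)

KE is given directly by: KE = ½mv².
m = 193 kg; v = 267 mph = 119.4 m/s.
KE = 1.375×10^6 J  (the unit combination reduces to kg·m²/s² = J)
1.375×10^6 J × (1 kcal / 4184 J) = 328.6 kcal

329 kcal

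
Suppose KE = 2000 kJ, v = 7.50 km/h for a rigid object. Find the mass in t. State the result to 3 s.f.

922 t

Rearranging: m = 2·KE/v².
KE = 2000 kJ = 2.000×10^6 J; v = 7.50 km/h = 2.083 m/s.
m = 9.216×10^5 kg
9.216×10^5 kg × (1 t / 1000 kg) = 921.6 t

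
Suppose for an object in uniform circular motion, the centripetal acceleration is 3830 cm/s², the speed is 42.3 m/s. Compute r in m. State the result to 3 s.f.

46.7 m

Rearranging: r = v²/a.
a = 3830 cm/s² = 38.30 m/s²; v = 42.3 m/s.
r = 46.72 m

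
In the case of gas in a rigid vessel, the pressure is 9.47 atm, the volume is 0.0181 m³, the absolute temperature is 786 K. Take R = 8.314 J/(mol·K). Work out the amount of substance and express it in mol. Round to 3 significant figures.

2.66 mol

From the ideal-gas law: n = PV/(RT).
P = 9.47 atm = 9.595×10^5 Pa; V = 0.0181 m³; T = 786 K; R = 8.314 J/(mol·K).
n = 2.658 mol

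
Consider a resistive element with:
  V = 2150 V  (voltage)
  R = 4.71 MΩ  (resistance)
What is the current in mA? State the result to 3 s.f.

0.456 mA

Solving V = I·R for I: I = V/R.
V = 2150 V; R = 4.71 MΩ = 4.710×10^6 Ω.
I = 4.565×10^-4 A
4.565×10^-4 A × (1 mA / 0.001000 A) = 0.4565 mA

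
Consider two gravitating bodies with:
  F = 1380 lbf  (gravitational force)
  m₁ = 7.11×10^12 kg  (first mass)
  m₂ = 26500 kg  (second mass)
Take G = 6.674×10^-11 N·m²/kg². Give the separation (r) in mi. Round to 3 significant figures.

0.0281 mi

From Newton's law of gravitation: r = √(G·m₁m₂/F).
F = 1380 lbf = 6139 N; m₁ = 7.11×10^12 kg; m₂ = 26500 kg; G = 6.674×10^-11 N·m²/kg².
r = 45.26 m
45.26 m × (1 mi / 1609 m) = 0.02812 mi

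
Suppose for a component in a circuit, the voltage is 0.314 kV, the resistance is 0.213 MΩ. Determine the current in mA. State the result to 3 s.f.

Rearranging V = I·R for I: I = V/R.
V = 0.314 kV = 314.0 V; R = 0.213 MΩ = 2.130×10^5 Ω.
I = 0.001474 A
0.001474 A × (1 mA / 0.001000 A) = 1.474 mA

1.47 mA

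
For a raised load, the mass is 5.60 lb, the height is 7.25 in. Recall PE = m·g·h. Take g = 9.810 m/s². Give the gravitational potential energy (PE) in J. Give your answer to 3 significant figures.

PE is given directly by: PE = mgh.
m = 5.60 lb = 2.540 kg; h = 7.25 in = 0.1841 m; g = 9.810 m/s².
PE = 4.589 J  (the unit combination reduces to kg·m²/s² = J)

4.59 J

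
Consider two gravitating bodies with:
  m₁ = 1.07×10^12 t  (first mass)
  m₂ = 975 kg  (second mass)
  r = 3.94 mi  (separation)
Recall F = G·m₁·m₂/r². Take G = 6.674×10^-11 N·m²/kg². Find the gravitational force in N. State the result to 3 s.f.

1.73 N

From Newton's law of gravitation: F = Gm₁m₂/r².
m₁ = 1.07×10^12 t = 1.070×10^15 kg; m₂ = 975 kg; r = 3.94 mi = 6341 m; G = 6.674×10^-11 N·m²/kg².
F = 1.732 N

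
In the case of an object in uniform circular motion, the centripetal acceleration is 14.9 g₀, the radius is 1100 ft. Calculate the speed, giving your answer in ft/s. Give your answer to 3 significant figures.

726 ft/s

Rearranging: v = √(a·r).
a = 14.9 g₀ = 146.1 m/s²; r = 1100 ft = 335.3 m.
v = 221.3 m/s
221.3 m/s × (1 ft/s / 0.3048 m/s) = 726.2 ft/s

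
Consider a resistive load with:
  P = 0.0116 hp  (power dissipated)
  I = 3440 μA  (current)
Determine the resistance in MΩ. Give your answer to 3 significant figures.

Rearranging: R = P/I².
P = 0.0116 hp = 8.650 W; I = 3440 μA = 0.003440 A.
R = 7.310×10^5 Ω
7.310×10^5 Ω × (1 MΩ / 1.000×10^6 Ω) = 0.7310 MΩ

0.731 MΩ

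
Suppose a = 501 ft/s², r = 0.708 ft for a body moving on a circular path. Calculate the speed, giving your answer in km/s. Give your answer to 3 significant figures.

0.00574 km/s

Rearranging a = v²/r for v: v = √(a·r).
a = 501 ft/s² = 152.7 m/s²; r = 0.708 ft = 0.2158 m.
v = 5.741 m/s
5.741 m/s × (1 km/s / 1000 m/s) = 0.005741 km/s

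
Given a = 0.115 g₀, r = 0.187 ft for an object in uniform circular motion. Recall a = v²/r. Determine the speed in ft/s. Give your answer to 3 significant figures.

Rearranging a = v²/r for v: v = √(a·r).
a = 0.115 g₀ = 1.128 m/s²; r = 0.187 ft = 0.05700 m.
v = 0.2535 m/s
0.2535 m/s × (1 ft/s / 0.3048 m/s) = 0.8318 ft/s

0.832 ft/s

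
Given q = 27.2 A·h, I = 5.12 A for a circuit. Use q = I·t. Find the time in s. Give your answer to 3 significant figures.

Rearranging q = I·t for t: t = q/I.
q = 27.2 A·h = 97920 C; I = 5.12 A.
t = 19125 s

19100 s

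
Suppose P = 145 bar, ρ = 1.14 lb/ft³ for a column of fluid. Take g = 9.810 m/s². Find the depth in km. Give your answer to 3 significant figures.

80.9 km

Solving P = ρ·g·h for h: h = P/(ρ·g).
P = 145 bar = 1.450×10^7 Pa; ρ = 1.14 lb/ft³ = 18.26 kg/m³; g = 9.810 m/s².
h = 80942 m
80942 m × (1 km / 1000 m) = 80.94 km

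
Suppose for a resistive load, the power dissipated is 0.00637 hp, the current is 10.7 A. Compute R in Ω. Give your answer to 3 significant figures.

Rearranging P = I²R for R: R = P/I².
P = 0.00637 hp = 4.750 W; I = 10.7 A.
R = 0.04149 Ω

0.0415 Ω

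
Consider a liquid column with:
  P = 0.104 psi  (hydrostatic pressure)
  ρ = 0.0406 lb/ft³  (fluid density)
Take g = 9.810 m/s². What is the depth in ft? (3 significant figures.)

369 ft

Rearranging: h = P/(ρ·g).
P = 0.104 psi = 717.1 Pa; ρ = 0.0406 lb/ft³ = 0.6503 kg/m³; g = 9.810 m/s².
h = 112.4 m
112.4 m × (1 ft / 0.3048 m) = 368.7 ft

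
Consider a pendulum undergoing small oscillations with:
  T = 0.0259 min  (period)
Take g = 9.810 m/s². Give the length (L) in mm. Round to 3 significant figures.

Rearranging T = 2π√(L/g) for L: L = g·(T/2π)².
T = 0.0259 min = 1.554 s; g = 9.810 m/s².
L = 0.6001 m
0.6001 m × (1 mm / 0.001000 m) = 600.1 mm

600 mm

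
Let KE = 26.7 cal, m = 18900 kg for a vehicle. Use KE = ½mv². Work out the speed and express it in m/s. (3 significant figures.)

Rearranging: v = √(2·KE/m).
KE = 26.7 cal = 111.7 J; m = 18900 kg.
v = 0.1087 m/s

0.109 m/s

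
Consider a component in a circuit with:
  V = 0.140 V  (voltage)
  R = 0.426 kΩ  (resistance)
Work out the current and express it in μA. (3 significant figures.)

Rearranging V = I·R for I: I = V/R.
V = 0.140 V; R = 0.426 kΩ = 426.0 Ω.
I = 3.286×10^-4 A
3.286×10^-4 A × (1 μA / 1.000×10^-6 A) = 328.6 μA

329 μA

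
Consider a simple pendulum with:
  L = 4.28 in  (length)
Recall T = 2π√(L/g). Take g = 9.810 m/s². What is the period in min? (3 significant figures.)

0.0110 min

T is given directly by: T = 2π√(L/g).
L = 4.28 in = 0.1087 m; g = 9.810 m/s².
T = 0.6614 s
0.6614 s × (1 min / 60.00 s) = 0.01102 min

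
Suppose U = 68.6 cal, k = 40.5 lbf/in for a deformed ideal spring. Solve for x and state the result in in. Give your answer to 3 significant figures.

Rearranging U = ½k·x² for x: x = √(2U/k).
U = 68.6 cal = 287.0 J; k = 40.5 lbf/in = 7093 N/m.
x = 0.2845 m
0.2845 m × (1 in / 0.02540 m) = 11.20 in

11.2 in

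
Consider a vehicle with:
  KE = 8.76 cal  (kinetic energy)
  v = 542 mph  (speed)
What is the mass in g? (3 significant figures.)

Rearranging KE = ½mv² for m: m = 2·KE/v².
KE = 8.76 cal = 36.65 J; v = 542 mph = 242.3 m/s.
m = 0.001249 kg
0.001249 kg × (1 g / 0.001000 kg) = 1.249 g

1.25 g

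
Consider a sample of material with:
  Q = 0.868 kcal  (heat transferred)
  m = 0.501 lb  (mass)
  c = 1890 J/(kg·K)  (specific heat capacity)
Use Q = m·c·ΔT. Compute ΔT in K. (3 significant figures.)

8.46 K

Rearranging Q = m·c·ΔT for ΔT: ΔT = Q/(m·c).
Q = 0.868 kcal = 3632 J; m = 0.501 lb = 0.2272 kg; c = 1890 J/(kg·K).
ΔT = 8.456 K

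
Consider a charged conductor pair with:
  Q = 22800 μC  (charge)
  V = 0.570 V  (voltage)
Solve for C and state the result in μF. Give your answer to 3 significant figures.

C is given directly by: C = Q/V.
Q = 22800 μC = 0.02280 C; V = 0.570 V.
C = 0.04000 F
0.04000 F × (1 μF / 1.000×10^-6 F) = 40000 μF

40000 μF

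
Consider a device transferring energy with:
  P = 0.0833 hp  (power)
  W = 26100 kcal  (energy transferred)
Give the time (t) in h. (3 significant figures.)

488 h

Rearranging P = W/t for t: t = W/P.
P = 0.0833 hp = 62.12 W; W = 26100 kcal = 1.092×10^8 J.
t = 1.758×10^6 s
1.758×10^6 s × (1 h / 3600 s) = 488.3 h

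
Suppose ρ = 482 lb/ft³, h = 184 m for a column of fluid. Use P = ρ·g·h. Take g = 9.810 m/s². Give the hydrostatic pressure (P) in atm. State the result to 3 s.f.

P is given directly by: P = ρgh.
ρ = 482 lb/ft³ = 7721 kg/m³; h = 184 m; g = 9.810 m/s².
P = 1.394×10^7 Pa
1.394×10^7 Pa × (1 atm / 1.013×10^5 Pa) = 137.5 atm

138 atm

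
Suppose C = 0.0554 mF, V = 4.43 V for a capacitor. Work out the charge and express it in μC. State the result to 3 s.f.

245 μC

Rearranging C = Q/V for Q: Q = CV.
C = 0.0554 mF = 5.540×10^-5 F; V = 4.43 V.
Q = 2.454×10^-4 C
2.454×10^-4 C × (1 μC / 1.000×10^-6 C) = 245.4 μC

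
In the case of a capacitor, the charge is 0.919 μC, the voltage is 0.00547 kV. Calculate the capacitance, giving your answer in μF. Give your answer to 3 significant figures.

0.168 μF

C is given directly by: C = Q/V.
Q = 0.919 μC = 9.190×10^-7 C; V = 0.00547 kV = 5.470 V.
C = 1.680×10^-7 F
1.680×10^-7 F × (1 μF / 1.000×10^-6 F) = 0.1680 μF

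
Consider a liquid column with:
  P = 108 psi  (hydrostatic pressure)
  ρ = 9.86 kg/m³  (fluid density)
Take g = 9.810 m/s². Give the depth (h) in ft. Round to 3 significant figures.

Solving P = ρ·g·h for h: h = P/(ρ·g).
P = 108 psi = 7.446×10^5 Pa; ρ = 9.86 kg/m³; g = 9.810 m/s².
h = 7698 m
7698 m × (1 ft / 0.3048 m) = 25257 ft

25300 ft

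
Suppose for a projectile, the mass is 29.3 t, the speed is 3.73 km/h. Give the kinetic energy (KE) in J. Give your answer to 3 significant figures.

KE is given directly by: KE = ½mv².
m = 29.3 t = 29300 kg; v = 3.73 km/h = 1.036 m/s.
KE = 15727 J

15700 J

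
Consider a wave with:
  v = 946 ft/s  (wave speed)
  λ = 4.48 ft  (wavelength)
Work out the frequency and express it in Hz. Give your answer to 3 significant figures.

211 Hz

Solving v = f·λ for f: f = v/λ.
v = 946 ft/s = 288.3 m/s; λ = 4.48 ft = 1.366 m.
f = 211.2 Hz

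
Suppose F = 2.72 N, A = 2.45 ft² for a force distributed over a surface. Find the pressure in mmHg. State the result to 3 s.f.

P is given directly by: P = F/A.
F = 2.72 N; A = 2.45 ft² = 0.2276 m².
P = 11.95 Pa  (the unit combination reduces to kg/(m·s²) = Pa)
11.95 Pa × (1 mmHg / 133.3 Pa) = 0.08963 mmHg

0.0896 mmHg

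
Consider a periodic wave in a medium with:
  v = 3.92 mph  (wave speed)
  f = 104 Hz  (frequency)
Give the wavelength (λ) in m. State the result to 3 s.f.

Solving v = f·λ for λ: λ = v/f.
v = 3.92 mph = 1.752 m/s; f = 104 Hz.
λ = 0.01685 m

0.0168 m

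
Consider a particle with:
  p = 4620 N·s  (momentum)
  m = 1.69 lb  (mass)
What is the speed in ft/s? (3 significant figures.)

19800 ft/s

Rearranging: v = p/m.
p = 4620 N·s = 4620 kg·m/s; m = 1.69 lb = 0.7666 kg.
v = 6027 m/s
6027 m/s × (1 ft/s / 0.3048 m/s) = 19773 ft/s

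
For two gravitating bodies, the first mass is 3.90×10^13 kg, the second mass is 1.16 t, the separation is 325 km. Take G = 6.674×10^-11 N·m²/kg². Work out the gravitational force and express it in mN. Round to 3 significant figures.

From Newton's law of gravitation: F = Gm₁m₂/r².
m₁ = 3.90×10^13 kg; m₂ = 1.16 t = 1160 kg; r = 325 km = 3.250×10^5 m; G = 6.674×10^-11 N·m²/kg².
F = 2.859×10^-5 N
2.859×10^-5 N × (1 mN / 0.001000 N) = 0.02859 mN

0.0286 mN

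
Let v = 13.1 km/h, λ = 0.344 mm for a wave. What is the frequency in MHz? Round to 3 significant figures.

Rearranging v = f·λ for f: f = v/λ.
v = 13.1 km/h = 3.639 m/s; λ = 0.344 mm = 3.440×10^-4 m.
f = 10578 Hz
10578 Hz × (1 MHz / 1.000×10^6 Hz) = 0.01058 MHz

0.0106 MHz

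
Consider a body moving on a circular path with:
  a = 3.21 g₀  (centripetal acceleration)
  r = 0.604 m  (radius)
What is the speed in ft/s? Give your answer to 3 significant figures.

14.3 ft/s

Rearranging: v = √(a·r).
a = 3.21 g₀ = 31.48 m/s²; r = 0.604 m.
v = 4.360 m/s
4.360 m/s × (1 ft/s / 0.3048 m/s) = 14.31 ft/s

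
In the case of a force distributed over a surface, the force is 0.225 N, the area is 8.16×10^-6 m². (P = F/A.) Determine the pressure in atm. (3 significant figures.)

Directly: P = F/A.
F = 0.225 N; A = 8.16×10^-6 m².
P = 27574 Pa
27574 Pa × (1 atm / 1.013×10^5 Pa) = 0.2721 atm

0.272 atm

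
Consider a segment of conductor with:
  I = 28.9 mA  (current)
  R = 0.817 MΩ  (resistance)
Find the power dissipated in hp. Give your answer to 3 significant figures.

0.915 hp

P is given directly by: P = I²R.
I = 28.9 mA = 0.02890 A; R = 0.817 MΩ = 8.170×10^5 Ω.
P = 682.4 W
682.4 W × (1 hp / 745.7 W) = 0.9151 hp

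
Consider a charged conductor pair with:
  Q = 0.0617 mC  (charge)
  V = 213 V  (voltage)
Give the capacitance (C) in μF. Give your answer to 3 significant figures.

0.290 μF

C is given directly by: C = Q/V.
Q = 0.0617 mC = 6.170×10^-5 C; V = 213 V.
C = 2.897×10^-7 F
2.897×10^-7 F × (1 μF / 1.000×10^-6 F) = 0.2897 μF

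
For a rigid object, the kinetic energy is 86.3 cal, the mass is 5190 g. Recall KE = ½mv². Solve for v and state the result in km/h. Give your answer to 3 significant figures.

42.5 km/h

Solving KE = ½mv² for v: v = √(2·KE/m).
KE = 86.3 cal = 361.1 J; m = 5190 g = 5.190 kg.
v = 11.80 m/s
11.80 m/s × (1 km/h / 0.2778 m/s) = 42.47 km/h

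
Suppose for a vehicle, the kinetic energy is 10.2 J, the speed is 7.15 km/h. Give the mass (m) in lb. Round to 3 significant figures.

11.4 lb

Solving KE = ½mv² for m: m = 2·KE/v².
KE = 10.2 J; v = 7.15 km/h = 1.986 m/s.
m = 5.172 kg
5.172 kg × (1 lb / 0.4536 kg) = 11.40 lb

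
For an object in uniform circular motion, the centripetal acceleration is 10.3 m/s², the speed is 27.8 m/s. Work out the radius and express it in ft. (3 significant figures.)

246 ft

Solving a = v²/r for r: r = v²/a.
a = 10.3 m/s²; v = 27.8 m/s.
r = 75.03 m
75.03 m × (1 ft / 0.3048 m) = 246.2 ft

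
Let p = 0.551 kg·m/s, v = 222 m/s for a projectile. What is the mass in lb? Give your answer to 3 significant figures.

Rearranging: m = p/v.
p = 0.551 kg·m/s; v = 222 m/s.
m = 0.002482 kg
0.002482 kg × (1 lb / 0.4536 kg) = 0.005472 lb

0.00547 lb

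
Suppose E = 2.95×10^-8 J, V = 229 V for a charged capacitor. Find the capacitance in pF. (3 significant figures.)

1.13 pF

Rearranging: C = 2E/V².
E = 2.95×10^-8 J; V = 229 V.
C = 1.125×10^-12 F
1.125×10^-12 F × (1 pF / 1.000×10^-12 F) = 1.125 pF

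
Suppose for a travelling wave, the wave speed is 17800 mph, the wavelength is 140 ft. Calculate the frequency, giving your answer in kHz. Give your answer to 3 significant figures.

0.186 kHz

Rearranging: f = v/λ.
v = 17800 mph = 7957 m/s; λ = 140 ft = 42.67 m.
f = 186.5 Hz
186.5 Hz × (1 kHz / 1000 Hz) = 0.1865 kHz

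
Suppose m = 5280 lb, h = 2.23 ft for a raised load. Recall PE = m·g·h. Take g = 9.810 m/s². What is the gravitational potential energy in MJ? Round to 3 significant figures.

Directly: PE = mgh.
m = 5280 lb = 2395 kg; h = 2.23 ft = 0.6797 m; g = 9.810 m/s².
PE = 15969 J
15969 J × (1 MJ / 1.000×10^6 J) = 0.01597 MJ

0.0160 MJ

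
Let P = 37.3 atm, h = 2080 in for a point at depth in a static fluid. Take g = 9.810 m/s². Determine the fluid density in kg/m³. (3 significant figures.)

Rearranging P = ρ·g·h for ρ: ρ = P/(g·h).
P = 37.3 atm = 3.779×10^6 Pa; h = 2080 in = 52.83 m; g = 9.810 m/s².
ρ = 7292 kg/m³

7290 kg/m³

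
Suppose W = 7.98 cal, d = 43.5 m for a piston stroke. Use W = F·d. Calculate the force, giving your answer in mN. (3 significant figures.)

Solving W = F·d for F: F = W/d.
W = 7.98 cal = 33.39 J; d = 43.5 m.
F = 0.7675 N
0.7675 N × (1 mN / 0.001000 N) = 767.5 mN

768 mN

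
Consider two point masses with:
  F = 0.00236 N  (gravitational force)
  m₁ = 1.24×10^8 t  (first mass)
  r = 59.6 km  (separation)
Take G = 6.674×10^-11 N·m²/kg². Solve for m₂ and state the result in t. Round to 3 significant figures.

From Newton's law of gravitation: m₂ = F·r²/(G·m₁).
F = 0.00236 N; m₁ = 1.24×10^8 t = 1.240×10^11 kg; r = 59.6 km = 59600 m; G = 6.674×10^-11 N·m²/kg².
m₂ = 1.013×10^6 kg
1.013×10^6 kg × (1 t / 1000 kg) = 1013 t

1010 t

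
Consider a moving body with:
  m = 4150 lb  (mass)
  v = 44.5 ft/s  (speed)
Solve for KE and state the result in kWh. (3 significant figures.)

0.0481 kWh

Directly: KE = ½mv².
m = 4150 lb = 1882 kg; v = 44.5 ft/s = 13.56 m/s.
KE = 1.732×10^5 J
1.732×10^5 J × (1 kWh / 3.600×10^6 J) = 0.04810 kWh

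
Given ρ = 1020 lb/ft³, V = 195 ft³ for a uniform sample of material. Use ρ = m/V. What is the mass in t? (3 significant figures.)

90.2 t

Rearranging ρ = m/V for m: m = ρV.
ρ = 1020 lb/ft³ = 16339 kg/m³; V = 195 ft³ = 5.522 m³.
m = 90220 kg
90220 kg × (1 t / 1000 kg) = 90.22 t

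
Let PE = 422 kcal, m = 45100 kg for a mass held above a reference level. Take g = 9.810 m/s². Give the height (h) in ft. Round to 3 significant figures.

Rearranging PE = m·g·h for h: h = PE/(m·g).
PE = 422 kcal = 1.766×10^6 J; m = 45100 kg; g = 9.810 m/s².
h = 3.991 m
3.991 m × (1 ft / 0.3048 m) = 13.09 ft

13.1 ft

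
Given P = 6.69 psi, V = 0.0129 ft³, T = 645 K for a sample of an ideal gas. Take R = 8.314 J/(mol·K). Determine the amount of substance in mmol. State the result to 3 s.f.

From the ideal-gas law: n = PV/(RT).
P = 6.69 psi = 46126 Pa; V = 0.0129 ft³ = 3.653×10^-4 m³; T = 645 K; R = 8.314 J/(mol·K).
n = 0.003142 mol
0.003142 mol × (1 mmol / 0.001000 mol) = 3.142 mmol

3.14 mmol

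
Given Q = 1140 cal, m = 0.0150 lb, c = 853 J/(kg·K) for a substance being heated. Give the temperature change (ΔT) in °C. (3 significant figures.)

822 °C

Rearranging Q = m·c·ΔT for ΔT: ΔT = Q/(m·c).
Q = 1140 cal = 4770 J; m = 0.0150 lb = 0.006804 kg; c = 853 J/(kg·K).
ΔT = 821.8 K
Since 1 °C = 1 K, 821.8 °C.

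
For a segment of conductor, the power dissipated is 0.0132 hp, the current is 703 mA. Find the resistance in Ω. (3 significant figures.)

Rearranging: R = P/I².
P = 0.0132 hp = 9.843 W; I = 703 mA = 0.7030 A.
R = 19.92 Ω

19.9 Ω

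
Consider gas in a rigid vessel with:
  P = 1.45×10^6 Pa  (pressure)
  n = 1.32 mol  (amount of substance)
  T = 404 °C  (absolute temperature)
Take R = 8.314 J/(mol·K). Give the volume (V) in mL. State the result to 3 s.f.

Solving PV = nRT for V: V = nRT/P.
P = 1.45×10^6 Pa; n = 1.32 mol; T = 404 °C = 677.1 K; R = 8.314 J/(mol·K).
V = 0.005125 m³
0.005125 m³ × (1 mL / 1.000×10^-6 m³) = 5125 mL

5130 mL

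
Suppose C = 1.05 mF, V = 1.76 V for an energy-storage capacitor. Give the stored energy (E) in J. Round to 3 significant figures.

0.00163 J

E is given directly by: E = ½CV².
C = 1.05 mF = 0.001050 F; V = 1.76 V.
E = 0.001626 J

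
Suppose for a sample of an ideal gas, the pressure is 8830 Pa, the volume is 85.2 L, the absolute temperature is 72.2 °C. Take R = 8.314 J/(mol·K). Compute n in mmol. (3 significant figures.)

Solving PV = nRT for n: n = PV/(RT).
P = 8830 Pa; V = 85.2 L = 0.08520 m³; T = 72.2 °C = 345.3 K; R = 8.314 J/(mol·K).
n = 0.2620 mol
0.2620 mol × (1 mmol / 0.001000 mol) = 262.0 mmol

262 mmol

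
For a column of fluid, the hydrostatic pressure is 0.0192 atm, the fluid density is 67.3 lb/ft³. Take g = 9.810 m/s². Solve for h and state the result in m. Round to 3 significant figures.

Solving P = ρ·g·h for h: h = P/(ρ·g).
P = 0.0192 atm = 1945 Pa; ρ = 67.3 lb/ft³ = 1078 kg/m³; g = 9.810 m/s².
h = 0.1840 m

0.184 m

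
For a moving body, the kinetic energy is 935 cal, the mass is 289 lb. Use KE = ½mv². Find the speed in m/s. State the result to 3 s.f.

Rearranging KE = ½mv² for v: v = √(2·KE/m).
KE = 935 cal = 3912 J; m = 289 lb = 131.1 kg.
v = 7.726 m/s

7.73 m/s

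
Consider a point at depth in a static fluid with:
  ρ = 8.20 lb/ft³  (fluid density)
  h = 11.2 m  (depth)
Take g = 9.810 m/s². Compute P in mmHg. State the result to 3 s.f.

Directly: P = ρgh.
ρ = 8.20 lb/ft³ = 131.4 kg/m³; h = 11.2 m; g = 9.810 m/s².
P = 14432 Pa  (the unit combination reduces to kg/(m·s²) = Pa)
14432 Pa × (1 mmHg / 133.3 Pa) = 108.2 mmHg

108 mmHg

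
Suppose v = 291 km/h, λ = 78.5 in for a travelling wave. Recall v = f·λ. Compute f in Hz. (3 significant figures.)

Rearranging: f = v/λ.
v = 291 km/h = 80.83 m/s; λ = 78.5 in = 1.994 m.
f = 40.54 Hz

40.5 Hz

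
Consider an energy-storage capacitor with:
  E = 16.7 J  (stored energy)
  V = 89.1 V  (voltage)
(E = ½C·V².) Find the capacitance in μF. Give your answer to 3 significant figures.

4210 μF

Rearranging: C = 2E/V².
E = 16.7 J; V = 89.1 V.
C = 0.004207 F
0.004207 F × (1 μF / 1.000×10^-6 F) = 4207 μF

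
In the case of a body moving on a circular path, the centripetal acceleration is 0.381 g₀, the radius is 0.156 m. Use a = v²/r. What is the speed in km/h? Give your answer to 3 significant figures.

Solving a = v²/r for v: v = √(a·r).
a = 0.381 g₀ = 3.736 m/s²; r = 0.156 m.
v = 0.7635 m/s
0.7635 m/s × (1 km/h / 0.2778 m/s) = 2.748 km/h

2.75 km/h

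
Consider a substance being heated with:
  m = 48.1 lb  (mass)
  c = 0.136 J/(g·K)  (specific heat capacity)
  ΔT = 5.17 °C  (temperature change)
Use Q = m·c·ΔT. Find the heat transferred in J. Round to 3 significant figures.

15300 J

Q is given directly by: Q = mcΔT.
m = 48.1 lb = 21.82 kg; c = 0.136 J/(g·K) = 136.0 J/(kg·K); ΔT = 5.17 °C = 5.170 K.
Q = 15341 J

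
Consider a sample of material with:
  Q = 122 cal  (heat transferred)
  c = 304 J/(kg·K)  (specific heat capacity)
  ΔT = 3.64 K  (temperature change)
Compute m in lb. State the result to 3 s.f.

Solving Q = m·c·ΔT for m: m = Q/(c·ΔT).
Q = 122 cal = 510.4 J; c = 304 J/(kg·K); ΔT = 3.64 K.
m = 0.4613 kg
0.4613 kg × (1 lb / 0.4536 kg) = 1.017 lb

1.02 lb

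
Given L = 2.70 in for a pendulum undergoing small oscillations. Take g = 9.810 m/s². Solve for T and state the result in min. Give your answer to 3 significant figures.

0.00876 min

T is given directly by: T = 2π√(L/g).
L = 2.70 in = 0.06858 m; g = 9.810 m/s².
T = 0.5253 s
0.5253 s × (1 min / 60.00 s) = 0.008756 min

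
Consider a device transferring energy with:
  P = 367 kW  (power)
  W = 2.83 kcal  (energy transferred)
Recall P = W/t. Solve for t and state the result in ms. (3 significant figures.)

Solving P = W/t for t: t = W/P.
P = 367 kW = 3.670×10^5 W; W = 2.83 kcal = 11841 J.
t = 0.03226 s
0.03226 s × (1 ms / 0.001000 s) = 32.26 ms

32.3 ms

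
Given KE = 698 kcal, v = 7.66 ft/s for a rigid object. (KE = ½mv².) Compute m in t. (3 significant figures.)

Solving KE = ½mv² for m: m = 2·KE/v².
KE = 698 kcal = 2.920×10^6 J; v = 7.66 ft/s = 2.335 m/s.
m = 1.071×10^6 kg
1.071×10^6 kg × (1 t / 1000 kg) = 1071 t

1070 t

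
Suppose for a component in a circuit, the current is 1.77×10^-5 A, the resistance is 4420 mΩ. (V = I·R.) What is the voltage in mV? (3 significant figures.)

0.0782 mV

Directly: V = IR.
I = 1.77×10^-5 A; R = 4420 mΩ = 4.420 Ω.
V = 7.823×10^-5 V
7.823×10^-5 V × (1 mV / 0.001000 V) = 0.07823 mV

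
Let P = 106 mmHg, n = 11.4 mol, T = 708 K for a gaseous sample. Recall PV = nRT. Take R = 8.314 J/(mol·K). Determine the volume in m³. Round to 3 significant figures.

Rearranging: V = nRT/P.
P = 106 mmHg = 14132 Pa; n = 11.4 mol; T = 708 K; R = 8.314 J/(mol·K).
V = 4.748 m³

4.75 m³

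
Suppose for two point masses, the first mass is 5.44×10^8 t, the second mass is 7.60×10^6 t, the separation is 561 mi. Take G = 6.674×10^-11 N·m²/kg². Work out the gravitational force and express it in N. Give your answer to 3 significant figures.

0.339 N

From Newton's law of gravitation: F = Gm₁m₂/r².
m₁ = 5.44×10^8 t = 5.440×10^11 kg; m₂ = 7.60×10^6 t = 7.600×10^9 kg; r = 561 mi = 9.028×10^5 m; G = 6.674×10^-11 N·m²/kg².
F = 0.3385 N  (the unit combination reduces to kg·m/s² = N)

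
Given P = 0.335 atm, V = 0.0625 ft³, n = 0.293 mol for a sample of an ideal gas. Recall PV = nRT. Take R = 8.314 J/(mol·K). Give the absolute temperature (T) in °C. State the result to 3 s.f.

Rearranging: T = PV/(nR).
P = 0.335 atm = 33944 Pa; V = 0.0625 ft³ = 0.001770 m³; n = 0.293 mol; R = 8.314 J/(mol·K).
T = 24.66 K
24.66 K − 273.15 = -248.5 °C

-248 °C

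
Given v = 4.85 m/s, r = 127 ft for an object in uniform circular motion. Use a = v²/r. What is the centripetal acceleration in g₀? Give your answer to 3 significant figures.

0.0620 g₀

a is given directly by: a = v²/r.
v = 4.85 m/s; r = 127 ft = 38.71 m.
a = 0.6077 m/s²
0.6077 m/s² × (1 g₀ / 9.807 m/s²) = 0.06196 g₀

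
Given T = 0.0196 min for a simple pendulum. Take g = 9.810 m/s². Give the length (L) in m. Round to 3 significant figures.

0.344 m

Rearranging T = 2π√(L/g) for L: L = g·(T/2π)².
T = 0.0196 min = 1.176 s; g = 9.810 m/s².
L = 0.3437 m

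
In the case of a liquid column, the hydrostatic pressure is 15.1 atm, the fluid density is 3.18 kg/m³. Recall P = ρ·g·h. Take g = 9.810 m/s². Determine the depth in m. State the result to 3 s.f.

49000 m

Rearranging: h = P/(ρ·g).
P = 15.1 atm = 1.530×10^6 Pa; ρ = 3.18 kg/m³; g = 9.810 m/s².
h = 49045 m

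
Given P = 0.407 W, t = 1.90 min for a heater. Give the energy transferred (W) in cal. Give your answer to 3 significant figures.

11.1 cal

Solving P = W/t for W: W = P·t.
P = 0.407 W; t = 1.90 min = 114.0 s.
W = 46.40 J
46.40 J × (1 cal / 4.184 J) = 11.09 cal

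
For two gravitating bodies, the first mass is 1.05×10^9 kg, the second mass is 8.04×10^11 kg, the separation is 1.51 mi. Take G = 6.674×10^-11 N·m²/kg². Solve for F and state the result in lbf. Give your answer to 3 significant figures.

2140 lbf

F is given directly by: F = Gm₁m₂/r².
m₁ = 1.05×10^9 kg; m₂ = 8.04×10^11 kg; r = 1.51 mi = 2430 m; G = 6.674×10^-11 N·m²/kg².
F = 9541 N  (the unit combination reduces to kg·m/s² = N)
9541 N × (1 lbf / 4.448 N) = 2145 lbf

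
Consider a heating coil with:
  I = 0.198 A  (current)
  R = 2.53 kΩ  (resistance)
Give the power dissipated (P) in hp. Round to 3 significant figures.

P is given directly by: P = I²R.
I = 0.198 A; R = 2.53 kΩ = 2530 Ω.
P = 99.19 W  (the unit combination reduces to kg·m²/s³ = W)
99.19 W × (1 hp / 745.7 W) = 0.1330 hp

0.133 hp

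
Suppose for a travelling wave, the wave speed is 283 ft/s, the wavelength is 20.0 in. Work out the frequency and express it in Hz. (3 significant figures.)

Rearranging v = f·λ for f: f = v/λ.
v = 283 ft/s = 86.26 m/s; λ = 20.0 in = 0.5080 m.
f = 169.8 Hz

170 Hz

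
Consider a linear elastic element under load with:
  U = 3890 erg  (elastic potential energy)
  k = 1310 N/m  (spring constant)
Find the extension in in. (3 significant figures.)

Rearranging U = ½k·x² for x: x = √(2U/k).
U = 3890 erg = 3.890×10^-4 J; k = 1310 N/m.
x = 7.706×10^-4 m
7.706×10^-4 m × (1 in / 0.02540 m) = 0.03034 in

0.0303 in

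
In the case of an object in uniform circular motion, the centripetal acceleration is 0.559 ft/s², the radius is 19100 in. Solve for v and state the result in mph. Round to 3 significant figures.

Solving a = v²/r for v: v = √(a·r).
a = 0.559 ft/s² = 0.1704 m/s²; r = 19100 in = 485.1 m.
v = 9.092 m/s
9.092 m/s × (1 mph / 0.4470 m/s) = 20.34 mph

20.3 mph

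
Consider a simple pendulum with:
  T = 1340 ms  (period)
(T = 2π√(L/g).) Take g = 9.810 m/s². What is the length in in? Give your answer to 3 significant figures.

17.6 in

Rearranging T = 2π√(L/g) for L: L = g·(T/2π)².
T = 1340 ms = 1.340 s; g = 9.810 m/s².
L = 0.4462 m
0.4462 m × (1 in / 0.02540 m) = 17.57 in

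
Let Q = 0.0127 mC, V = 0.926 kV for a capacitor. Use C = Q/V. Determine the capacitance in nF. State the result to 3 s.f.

13.7 nF

Directly: C = Q/V.
Q = 0.0127 mC = 1.270×10^-5 C; V = 0.926 kV = 926.0 V.
C = 1.371×10^-8 F
1.371×10^-8 F × (1 nF / 1.000×10^-9 F) = 13.71 nF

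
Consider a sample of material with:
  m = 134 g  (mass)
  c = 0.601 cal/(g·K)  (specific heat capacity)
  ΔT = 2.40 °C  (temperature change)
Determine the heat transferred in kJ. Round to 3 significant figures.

0.809 kJ

Q is given directly by: Q = mcΔT.
m = 134 g = 0.1340 kg; c = 0.601 cal/(g·K) = 2515 J/(kg·K); ΔT = 2.40 °C = 2.400 K.
Q = 808.7 J
808.7 J × (1 kJ / 1000 J) = 0.8087 kJ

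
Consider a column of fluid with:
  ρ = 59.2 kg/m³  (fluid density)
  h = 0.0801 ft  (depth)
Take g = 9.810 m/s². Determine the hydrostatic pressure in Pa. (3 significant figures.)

14.2 Pa

P is given directly by: P = ρgh.
ρ = 59.2 kg/m³; h = 0.0801 ft = 0.02441 m; g = 9.810 m/s².
P = 14.18 Pa  (the unit combination reduces to kg/(m·s²) = Pa)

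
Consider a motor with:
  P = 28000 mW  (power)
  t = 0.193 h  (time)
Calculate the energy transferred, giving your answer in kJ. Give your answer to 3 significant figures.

19.5 kJ

Solving P = W/t for W: W = P·t.
P = 28000 mW = 28.00 W; t = 0.193 h = 694.8 s.
W = 19454 J
19454 J × (1 kJ / 1000 J) = 19.45 kJ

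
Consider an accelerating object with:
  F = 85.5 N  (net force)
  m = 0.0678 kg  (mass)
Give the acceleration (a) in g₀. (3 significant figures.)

From Newton's second law: a = F/m.
F = 85.5 N; m = 0.0678 kg.
a = 1261 m/s²
1261 m/s² × (1 g₀ / 9.807 m/s²) = 128.6 g₀

129 g₀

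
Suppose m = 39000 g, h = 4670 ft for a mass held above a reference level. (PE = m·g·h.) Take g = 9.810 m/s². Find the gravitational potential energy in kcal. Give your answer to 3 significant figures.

PE is given directly by: PE = mgh.
m = 39000 g = 39.00 kg; h = 4670 ft = 1423 m; g = 9.810 m/s².
PE = 5.446×10^5 J  (the unit combination reduces to kg·m²/s² = J)
5.446×10^5 J × (1 kcal / 4184 J) = 130.2 kcal

130 kcal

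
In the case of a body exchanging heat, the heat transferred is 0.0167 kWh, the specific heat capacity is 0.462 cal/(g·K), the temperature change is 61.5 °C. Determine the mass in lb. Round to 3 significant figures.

1.11 lb

Rearranging: m = Q/(c·ΔT).
Q = 0.0167 kWh = 60120 J; c = 0.462 cal/(g·K) = 1933 J/(kg·K); ΔT = 61.5 °C = 61.50 K.
m = 0.5057 kg
0.5057 kg × (1 lb / 0.4536 kg) = 1.115 lb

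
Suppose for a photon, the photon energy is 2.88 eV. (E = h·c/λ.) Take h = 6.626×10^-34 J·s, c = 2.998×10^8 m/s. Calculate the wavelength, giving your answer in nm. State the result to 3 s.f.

431 nm

Rearranging E = h·c/λ for λ: λ = hc/E.
E = 2.88 eV = 4.614×10^-19 J; h = 6.626×10^-34 J·s; c = 2.998×10^8 m/s.
λ = 4.305×10^-7 m
4.305×10^-7 m × (1 nm / 1.000×10^-9 m) = 430.5 nm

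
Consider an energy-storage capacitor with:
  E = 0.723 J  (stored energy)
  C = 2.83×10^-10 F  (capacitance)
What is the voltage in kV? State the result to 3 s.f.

71.5 kV

Solving E = ½C·V² for V: V = √(2E/C).
E = 0.723 J; C = 2.83×10^-10 F.
V = 71481 V  (the unit combination reduces to kg·m²/(A·s³) = V)
71481 V × (1 kV / 1000 V) = 71.48 kV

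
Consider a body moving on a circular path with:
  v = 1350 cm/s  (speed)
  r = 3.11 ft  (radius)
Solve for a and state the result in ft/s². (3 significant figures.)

a is given directly by: a = v²/r.
v = 1350 cm/s = 13.50 m/s; r = 3.11 ft = 0.9479 m.
a = 192.3 m/s²
192.3 m/s² × (1 ft/s² / 0.3048 m/s²) = 630.8 ft/s²

631 ft/s²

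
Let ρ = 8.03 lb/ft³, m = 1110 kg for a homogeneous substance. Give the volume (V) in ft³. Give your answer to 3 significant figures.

305 ft³

Solving ρ = m/V for V: V = m/ρ.
ρ = 8.03 lb/ft³ = 128.6 kg/m³; m = 1110 kg.
V = 8.630 m³
8.630 m³ × (1 ft³ / 0.02832 m³) = 304.7 ft³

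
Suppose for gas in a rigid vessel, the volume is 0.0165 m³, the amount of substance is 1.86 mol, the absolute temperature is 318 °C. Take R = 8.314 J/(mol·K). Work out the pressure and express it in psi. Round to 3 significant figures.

From the ideal-gas law: P = nRT/V.
V = 0.0165 m³; n = 1.86 mol; T = 318 °C = 591.1 K; R = 8.314 J/(mol·K).
P = 5.540×10^5 Pa
5.540×10^5 Pa × (1 psi / 6895 Pa) = 80.36 psi

80.4 psi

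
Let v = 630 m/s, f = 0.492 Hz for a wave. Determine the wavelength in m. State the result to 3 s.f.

1280 m

Solving v = f·λ for λ: λ = v/f.
v = 630 m/s; f = 0.492 Hz.
λ = 1280 m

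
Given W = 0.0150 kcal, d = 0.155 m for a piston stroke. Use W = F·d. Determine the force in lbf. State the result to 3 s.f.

Rearranging: F = W/d.
W = 0.0150 kcal = 62.76 J; d = 0.155 m.
F = 404.9 N
404.9 N × (1 lbf / 4.448 N) = 91.03 lbf

91.0 lbf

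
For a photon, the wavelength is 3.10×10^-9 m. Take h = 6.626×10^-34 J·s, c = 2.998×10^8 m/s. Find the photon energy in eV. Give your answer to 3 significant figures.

400 eV

Directly: E = hc/λ.
λ = 3.10×10^-9 m; h = 6.626×10^-34 J·s; c = 2.998×10^8 m/s.
E = 6.408×10^-17 J  (the unit combination reduces to kg·m²/s² = J)
6.408×10^-17 J × (1 eV / 1.602×10^-19 J) = 400.0 eV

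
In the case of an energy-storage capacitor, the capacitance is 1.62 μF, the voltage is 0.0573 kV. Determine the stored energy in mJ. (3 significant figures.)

2.66 mJ

Directly: E = ½CV².
C = 1.62 μF = 1.620×10^-6 F; V = 0.0573 kV = 57.30 V.
E = 0.002659 J
0.002659 J × (1 mJ / 0.001000 J) = 2.659 mJ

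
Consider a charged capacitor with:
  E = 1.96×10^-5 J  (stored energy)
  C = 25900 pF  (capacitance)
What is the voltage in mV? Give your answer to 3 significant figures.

Solving E = ½C·V² for V: V = √(2E/C).
E = 1.96×10^-5 J; C = 25900 pF = 2.590×10^-8 F.
V = 38.90 V
38.90 V × (1 mV / 0.001000 V) = 38904 mV

38900 mV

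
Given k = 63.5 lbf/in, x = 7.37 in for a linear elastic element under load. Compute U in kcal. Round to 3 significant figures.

U is given directly by: U = ½kx².
k = 63.5 lbf/in = 11121 N/m; x = 7.37 in = 0.1872 m.
U = 194.8 J
194.8 J × (1 kcal / 4184 J) = 0.04657 kcal

0.0466 kcal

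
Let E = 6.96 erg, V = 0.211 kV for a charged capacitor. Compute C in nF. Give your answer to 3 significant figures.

0.0313 nF

Rearranging E = ½C·V² for C: C = 2E/V².
E = 6.96 erg = 6.960×10^-7 J; V = 0.211 kV = 211.0 V.
C = 3.127×10^-11 F
3.127×10^-11 F × (1 nF / 1.000×10^-9 F) = 0.03127 nF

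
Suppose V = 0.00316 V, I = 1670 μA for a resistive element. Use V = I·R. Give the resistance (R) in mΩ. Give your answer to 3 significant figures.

1890 mΩ

Rearranging V = I·R for R: R = V/I.
V = 0.00316 V; I = 1670 μA = 0.001670 A.
R = 1.892 Ω
1.892 Ω × (1 mΩ / 0.001000 Ω) = 1892 mΩ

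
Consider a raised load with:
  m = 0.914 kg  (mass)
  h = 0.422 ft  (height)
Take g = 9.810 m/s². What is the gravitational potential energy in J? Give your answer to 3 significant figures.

1.15 J

PE is given directly by: PE = mgh.
m = 0.914 kg; h = 0.422 ft = 0.1286 m; g = 9.810 m/s².
PE = 1.153 J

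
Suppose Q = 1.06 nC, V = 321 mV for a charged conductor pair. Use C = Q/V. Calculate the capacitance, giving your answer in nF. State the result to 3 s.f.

3.30 nF

Directly: C = Q/V.
Q = 1.06 nC = 1.060×10^-9 C; V = 321 mV = 0.3210 V.
C = 3.302×10^-9 F
3.302×10^-9 F × (1 nF / 1.000×10^-9 F) = 3.302 nF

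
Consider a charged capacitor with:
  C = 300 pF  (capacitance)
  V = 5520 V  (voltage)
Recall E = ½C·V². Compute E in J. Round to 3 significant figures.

0.00457 J

E is given directly by: E = ½CV².
C = 300 pF = 3.000×10^-10 F; V = 5520 V.
E = 0.004571 J  (the unit combination reduces to kg·m²/s² = J)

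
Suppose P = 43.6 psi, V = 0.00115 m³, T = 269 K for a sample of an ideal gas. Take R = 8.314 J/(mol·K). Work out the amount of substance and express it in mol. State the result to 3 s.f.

From the ideal-gas law: n = PV/(RT).
P = 43.6 psi = 3.006×10^5 Pa; V = 0.00115 m³; T = 269 K; R = 8.314 J/(mol·K).
n = 0.1546 mol

0.155 mol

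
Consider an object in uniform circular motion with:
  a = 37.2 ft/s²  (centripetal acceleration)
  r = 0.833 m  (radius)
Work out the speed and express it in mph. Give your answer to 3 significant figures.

6.87 mph

Solving a = v²/r for v: v = √(a·r).
a = 37.2 ft/s² = 11.34 m/s²; r = 0.833 m.
v = 3.073 m/s
3.073 m/s × (1 mph / 0.4470 m/s) = 6.875 mph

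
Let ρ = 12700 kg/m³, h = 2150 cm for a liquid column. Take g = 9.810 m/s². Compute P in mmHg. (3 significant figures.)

Directly: P = ρgh.
ρ = 12700 kg/m³; h = 2150 cm = 21.50 m; g = 9.810 m/s².
P = 2.679×10^6 Pa
2.679×10^6 Pa × (1 mmHg / 133.3 Pa) = 20091 mmHg

20100 mmHg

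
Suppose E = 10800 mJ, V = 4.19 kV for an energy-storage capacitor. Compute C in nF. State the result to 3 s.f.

Solving E = ½C·V² for C: C = 2E/V².
E = 10800 mJ = 10.80 J; V = 4.19 kV = 4190 V.
C = 1.230×10^-6 F
1.230×10^-6 F × (1 nF / 1.000×10^-9 F) = 1230 nF

1230 nF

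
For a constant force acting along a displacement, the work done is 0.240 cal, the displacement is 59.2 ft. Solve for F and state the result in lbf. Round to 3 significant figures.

0.0125 lbf

Solving W = F·d for F: F = W/d.
W = 0.240 cal = 1.004 J; d = 59.2 ft = 18.04 m.
F = 0.05565 N
0.05565 N × (1 lbf / 4.448 N) = 0.01251 lbf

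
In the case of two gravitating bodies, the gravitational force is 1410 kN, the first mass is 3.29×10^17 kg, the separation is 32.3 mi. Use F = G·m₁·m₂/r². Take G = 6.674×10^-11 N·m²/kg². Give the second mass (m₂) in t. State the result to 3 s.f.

1.74×10^5 t

From Newton's law of gravitation: m₂ = F·r²/(G·m₁).
F = 1410 kN = 1.410×10^6 N; m₁ = 3.29×10^17 kg; r = 32.3 mi = 51982 m; G = 6.674×10^-11 N·m²/kg².
m₂ = 1.735×10^8 kg
1.735×10^8 kg × (1 t / 1000 kg) = 1.735×10^5 t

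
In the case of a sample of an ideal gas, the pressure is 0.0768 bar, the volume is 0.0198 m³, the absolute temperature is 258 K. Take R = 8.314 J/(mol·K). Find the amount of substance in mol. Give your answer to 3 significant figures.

0.0709 mol

Rearranging PV = nRT for n: n = PV/(RT).
P = 0.0768 bar = 7680 Pa; V = 0.0198 m³; T = 258 K; R = 8.314 J/(mol·K).
n = 0.07089 mol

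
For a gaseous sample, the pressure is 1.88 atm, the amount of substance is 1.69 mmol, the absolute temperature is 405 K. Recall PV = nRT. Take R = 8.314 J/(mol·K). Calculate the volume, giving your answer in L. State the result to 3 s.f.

Rearranging: V = nRT/P.
P = 1.88 atm = 1.905×10^5 Pa; n = 1.69 mmol = 0.001690 mol; T = 405 K; R = 8.314 J/(mol·K).
V = 2.987×10^-5 m³
2.987×10^-5 m³ × (1 L / 0.001000 m³) = 0.02987 L

0.0299 L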